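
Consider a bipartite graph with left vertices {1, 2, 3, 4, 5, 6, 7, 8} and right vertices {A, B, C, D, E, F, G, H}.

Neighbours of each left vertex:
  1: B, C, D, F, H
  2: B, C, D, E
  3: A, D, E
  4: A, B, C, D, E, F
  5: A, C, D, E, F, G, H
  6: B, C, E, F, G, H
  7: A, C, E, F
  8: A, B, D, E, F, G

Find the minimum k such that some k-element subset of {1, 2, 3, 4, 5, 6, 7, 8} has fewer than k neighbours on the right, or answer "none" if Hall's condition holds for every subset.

A matching saturating every left vertex exists, for instance 1→H, 2→B, 3→D, 4→E, 5→A, 6→F, 7→C, 8→G.
By Hall's marriage theorem, this means |N(S)| ≥ |S| for every subset S, so no violating subset exists.

none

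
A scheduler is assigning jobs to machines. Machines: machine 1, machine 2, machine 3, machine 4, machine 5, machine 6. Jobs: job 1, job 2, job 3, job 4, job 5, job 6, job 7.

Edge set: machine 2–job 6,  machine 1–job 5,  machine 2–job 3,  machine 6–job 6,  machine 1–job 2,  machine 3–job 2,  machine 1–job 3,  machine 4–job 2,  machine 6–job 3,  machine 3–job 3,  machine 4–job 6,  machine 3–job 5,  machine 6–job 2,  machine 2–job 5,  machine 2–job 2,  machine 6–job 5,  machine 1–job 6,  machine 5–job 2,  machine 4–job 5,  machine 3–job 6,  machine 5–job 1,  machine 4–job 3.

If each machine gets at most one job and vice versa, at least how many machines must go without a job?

A valid assignment of size 5: machine 1–job 3, machine 2–job 5, machine 3–job 6, machine 4–job 2, machine 5–job 1.
The set {machine 1, machine 2, machine 3, machine 4, machine 6} has only 4 neighbours ({job 2, job 3, job 5, job 6}), so by Hall's theorem at most 5 of the 6 machines can be matched.
That matches 5 of the 6, leaving 1 unmatched; no matching can do better.

1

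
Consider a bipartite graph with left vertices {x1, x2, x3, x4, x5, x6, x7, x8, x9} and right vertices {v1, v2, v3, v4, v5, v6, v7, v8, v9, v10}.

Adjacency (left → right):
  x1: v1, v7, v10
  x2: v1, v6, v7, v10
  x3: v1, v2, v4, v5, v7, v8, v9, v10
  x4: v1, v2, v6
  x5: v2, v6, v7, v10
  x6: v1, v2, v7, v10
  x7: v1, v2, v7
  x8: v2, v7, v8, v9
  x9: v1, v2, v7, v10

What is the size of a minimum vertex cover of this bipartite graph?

A maximum matching has 7 edges (e.g. x1–v10, x2–v1, x3–v8, x4–v6, x5–v7, x6–v2, x8–v9).
By König's theorem the minimum vertex cover has the same size. One such cover is {x3, x8, v1, v2, v6, v7, v10}.

7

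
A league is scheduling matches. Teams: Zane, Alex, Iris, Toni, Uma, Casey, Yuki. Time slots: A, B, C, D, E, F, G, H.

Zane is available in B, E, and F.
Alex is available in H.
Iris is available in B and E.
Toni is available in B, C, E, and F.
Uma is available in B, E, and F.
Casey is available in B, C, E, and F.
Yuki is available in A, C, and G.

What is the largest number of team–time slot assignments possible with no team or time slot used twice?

A valid assignment of size 6: Zane→F, Alex→H, Iris→E, Toni→C, Uma→B, Yuki→G.
The set {Zane, Iris, Toni, Uma, Casey} has only 4 neighbours ({B, C, E, F}), so by Hall's theorem at most 6 of the 7 teams can be matched.

6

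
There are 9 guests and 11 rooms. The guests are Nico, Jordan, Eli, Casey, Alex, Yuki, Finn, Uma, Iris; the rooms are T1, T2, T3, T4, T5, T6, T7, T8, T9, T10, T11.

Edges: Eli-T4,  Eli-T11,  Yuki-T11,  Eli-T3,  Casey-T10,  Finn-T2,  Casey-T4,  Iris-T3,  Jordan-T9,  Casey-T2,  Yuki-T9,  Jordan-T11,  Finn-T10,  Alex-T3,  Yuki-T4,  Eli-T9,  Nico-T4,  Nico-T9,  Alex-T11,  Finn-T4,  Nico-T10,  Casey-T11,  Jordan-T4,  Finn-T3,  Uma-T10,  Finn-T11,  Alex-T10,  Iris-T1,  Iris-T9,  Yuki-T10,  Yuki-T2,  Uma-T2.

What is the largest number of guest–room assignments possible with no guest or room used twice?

7

One maximum matching: Nico-T9, Jordan-T4, Eli-T3, Casey-T2, Alex-T11, Yuki-T10, Iris-T1.
The set {Nico, Jordan, Eli, Casey, Alex, Yuki, Finn, Uma} has only 6 neighbours ({T10, T11, T2, T3, T4, T9}), so by Hall's theorem at most 7 of the 9 guests can be matched.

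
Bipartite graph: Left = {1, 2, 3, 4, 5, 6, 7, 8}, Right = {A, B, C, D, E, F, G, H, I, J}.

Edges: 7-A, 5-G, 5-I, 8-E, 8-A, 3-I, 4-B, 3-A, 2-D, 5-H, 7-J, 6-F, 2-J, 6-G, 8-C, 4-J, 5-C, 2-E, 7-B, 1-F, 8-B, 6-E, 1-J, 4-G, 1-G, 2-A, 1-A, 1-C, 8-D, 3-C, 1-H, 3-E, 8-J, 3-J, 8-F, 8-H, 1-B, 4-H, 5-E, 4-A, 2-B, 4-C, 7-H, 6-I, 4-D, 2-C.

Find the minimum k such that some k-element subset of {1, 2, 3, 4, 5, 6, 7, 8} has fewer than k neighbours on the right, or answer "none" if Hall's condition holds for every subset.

none

A matching saturating every left vertex exists, for instance 1→F, 2→A, 3→E, 4→H, 5→G, 6→I, 7→B, 8→J.
By Hall's marriage theorem, this means |N(S)| ≥ |S| for every subset S, so no violating subset exists.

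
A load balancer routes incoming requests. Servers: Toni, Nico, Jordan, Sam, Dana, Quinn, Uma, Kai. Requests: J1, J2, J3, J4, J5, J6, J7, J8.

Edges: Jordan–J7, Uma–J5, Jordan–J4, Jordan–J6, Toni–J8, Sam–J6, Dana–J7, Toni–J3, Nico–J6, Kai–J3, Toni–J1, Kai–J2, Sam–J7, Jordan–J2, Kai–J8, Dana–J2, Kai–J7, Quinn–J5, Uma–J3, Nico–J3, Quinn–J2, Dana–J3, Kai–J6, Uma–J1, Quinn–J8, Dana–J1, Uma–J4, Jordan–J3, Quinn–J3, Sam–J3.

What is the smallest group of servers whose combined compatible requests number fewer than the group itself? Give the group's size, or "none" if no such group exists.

none

A matching saturating every server exists, for instance Toni→J1, Nico→J3, Jordan→J4, Sam→J7, Dana→J2, Quinn→J8, Uma→J5, Kai→J6.
By Hall's marriage theorem, this means |N(S)| ≥ |S| for every subset S, so no violating subset exists.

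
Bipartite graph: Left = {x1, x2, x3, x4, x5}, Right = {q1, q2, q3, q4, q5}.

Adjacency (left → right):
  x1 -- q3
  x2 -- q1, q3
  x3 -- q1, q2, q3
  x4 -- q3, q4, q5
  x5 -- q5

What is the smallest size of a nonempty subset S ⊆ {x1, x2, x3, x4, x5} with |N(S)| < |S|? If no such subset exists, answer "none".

A matching saturating every left vertex exists, for instance x1→q3, x2→q1, x3→q2, x4→q4, x5→q5.
By Hall's marriage theorem, this means |N(S)| ≥ |S| for every subset S, so no violating subset exists.

none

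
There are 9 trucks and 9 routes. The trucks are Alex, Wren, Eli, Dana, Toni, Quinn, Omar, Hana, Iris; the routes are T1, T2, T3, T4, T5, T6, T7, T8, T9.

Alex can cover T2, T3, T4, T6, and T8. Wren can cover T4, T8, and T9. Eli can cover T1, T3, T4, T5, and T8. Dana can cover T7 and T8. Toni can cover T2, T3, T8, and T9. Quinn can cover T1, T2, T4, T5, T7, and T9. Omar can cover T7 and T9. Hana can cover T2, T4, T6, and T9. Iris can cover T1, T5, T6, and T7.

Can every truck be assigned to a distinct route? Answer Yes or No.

Yes

A valid assignment of size 9: Alex–T3, Wren–T4, Eli–T5, Dana–T8, Toni–T2, Quinn–T1, Omar–T9, Hana–T6, Iris–T7.
Every truck is matched, so this is a perfect matching.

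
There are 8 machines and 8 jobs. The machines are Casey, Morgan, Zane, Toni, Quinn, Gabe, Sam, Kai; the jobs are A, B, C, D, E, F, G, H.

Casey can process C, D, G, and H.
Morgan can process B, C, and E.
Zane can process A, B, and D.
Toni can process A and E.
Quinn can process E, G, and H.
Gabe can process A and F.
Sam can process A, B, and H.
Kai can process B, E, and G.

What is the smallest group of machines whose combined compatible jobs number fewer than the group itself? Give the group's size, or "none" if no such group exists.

none

A matching saturating every machine exists, for instance Casey→C, Morgan→E, Zane→D, Toni→A, Quinn→G, Gabe→F, Sam→H, Kai→B.
By Hall's marriage theorem, this means |N(S)| ≥ |S| for every subset S, so no violating subset exists.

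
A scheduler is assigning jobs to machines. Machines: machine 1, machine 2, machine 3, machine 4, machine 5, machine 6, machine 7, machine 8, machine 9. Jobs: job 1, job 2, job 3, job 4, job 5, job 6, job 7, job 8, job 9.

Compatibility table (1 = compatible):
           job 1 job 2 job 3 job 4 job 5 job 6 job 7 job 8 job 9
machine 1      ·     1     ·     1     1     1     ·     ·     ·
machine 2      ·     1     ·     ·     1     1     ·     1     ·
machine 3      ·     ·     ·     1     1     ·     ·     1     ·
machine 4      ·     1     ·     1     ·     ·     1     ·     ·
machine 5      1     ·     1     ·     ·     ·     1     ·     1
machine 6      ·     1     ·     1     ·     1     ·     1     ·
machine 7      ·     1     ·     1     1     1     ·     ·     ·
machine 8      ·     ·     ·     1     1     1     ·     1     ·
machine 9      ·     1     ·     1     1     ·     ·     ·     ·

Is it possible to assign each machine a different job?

No

The set {machine 1, machine 2, machine 3, machine 6, machine 7, machine 8, machine 9} has only 5 neighbours ({job 2, job 4, job 5, job 6, job 8}), so by Hall's theorem at most 7 of the 9 machines can be matched.
Hence no matching covers every machine.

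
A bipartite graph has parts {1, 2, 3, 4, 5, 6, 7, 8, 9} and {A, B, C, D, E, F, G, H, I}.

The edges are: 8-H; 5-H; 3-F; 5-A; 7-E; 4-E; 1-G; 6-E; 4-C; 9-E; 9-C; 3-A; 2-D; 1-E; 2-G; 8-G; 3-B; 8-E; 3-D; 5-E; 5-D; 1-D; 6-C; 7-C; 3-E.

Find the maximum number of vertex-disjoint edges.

7

A valid assignment of size 7: 1–D, 2–G, 3–B, 4–C, 5–A, 6–E, 8–H.
The set {4, 6, 7, 9} has only 2 neighbours ({C, E}), so by Hall's theorem at most 7 of the 9 left vertices can be matched.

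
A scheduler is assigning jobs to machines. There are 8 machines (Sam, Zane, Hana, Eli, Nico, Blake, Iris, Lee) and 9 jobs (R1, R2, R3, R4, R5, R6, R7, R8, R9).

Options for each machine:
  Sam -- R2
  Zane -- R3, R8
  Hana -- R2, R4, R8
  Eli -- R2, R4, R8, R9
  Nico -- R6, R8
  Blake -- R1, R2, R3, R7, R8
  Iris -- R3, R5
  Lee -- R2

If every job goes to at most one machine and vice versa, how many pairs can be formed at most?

7

One maximum matching: Sam→R2, Zane→R8, Hana→R4, Eli→R9, Nico→R6, Blake→R3, Iris→R5.
The set {Sam, Lee} has only 1 neighbour ({R2}), so by Hall's theorem at most 7 of the 8 machines can be matched.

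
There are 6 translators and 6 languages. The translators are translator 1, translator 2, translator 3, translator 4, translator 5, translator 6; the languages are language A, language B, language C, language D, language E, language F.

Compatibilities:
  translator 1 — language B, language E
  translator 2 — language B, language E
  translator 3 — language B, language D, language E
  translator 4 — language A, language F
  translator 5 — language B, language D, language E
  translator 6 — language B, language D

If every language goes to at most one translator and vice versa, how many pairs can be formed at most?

4

For example, pair translator 1-language E, translator 2-language B, translator 3-language D, translator 4-language F.
The set {translator 1, translator 2, translator 3, translator 5, translator 6} has only 3 neighbours ({language B, language D, language E}), so by Hall's theorem at most 4 of the 6 translators can be matched.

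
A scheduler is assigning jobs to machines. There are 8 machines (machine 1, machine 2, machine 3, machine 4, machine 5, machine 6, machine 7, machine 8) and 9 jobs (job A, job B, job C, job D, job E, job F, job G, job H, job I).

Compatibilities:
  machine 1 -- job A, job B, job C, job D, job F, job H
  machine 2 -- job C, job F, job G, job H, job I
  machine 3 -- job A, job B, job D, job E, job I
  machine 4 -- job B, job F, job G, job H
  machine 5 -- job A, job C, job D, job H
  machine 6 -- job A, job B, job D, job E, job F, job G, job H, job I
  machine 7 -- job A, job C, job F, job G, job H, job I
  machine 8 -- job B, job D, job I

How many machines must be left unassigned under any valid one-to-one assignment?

0

One maximum matching: machine 1-job B, machine 2-job C, machine 3-job D, machine 4-job G, machine 5-job A, machine 6-job F, machine 7-job H, machine 8-job I.
All 8 machines are matched, so no larger matching exists.
That matches 8 of the 8, leaving 0 unmatched; no matching can do better.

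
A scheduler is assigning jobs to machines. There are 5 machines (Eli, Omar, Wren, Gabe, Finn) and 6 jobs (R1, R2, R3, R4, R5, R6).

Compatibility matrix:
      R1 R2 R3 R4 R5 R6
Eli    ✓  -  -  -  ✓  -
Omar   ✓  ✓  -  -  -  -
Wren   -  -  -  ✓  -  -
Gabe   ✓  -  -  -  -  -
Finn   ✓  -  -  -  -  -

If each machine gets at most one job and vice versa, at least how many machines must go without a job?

For example, pair Eli-R5, Omar-R2, Wren-R4, Gabe-R1.
The set {Gabe, Finn} has only 1 neighbour ({R1}), so by Hall's theorem at most 4 of the 5 machines can be matched.
That matches 4 of the 5, leaving 1 unmatched; no matching can do better.

1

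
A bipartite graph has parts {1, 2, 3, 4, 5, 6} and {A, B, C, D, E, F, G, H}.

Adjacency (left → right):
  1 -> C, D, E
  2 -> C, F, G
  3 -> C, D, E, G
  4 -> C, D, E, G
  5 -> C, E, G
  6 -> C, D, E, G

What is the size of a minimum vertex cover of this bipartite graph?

A maximum matching has 5 edges (e.g. 1–D, 2–F, 3–G, 4–C, 5–E).
By König's theorem the minimum vertex cover has the same size. One such cover is {2, C, D, E, G}.

5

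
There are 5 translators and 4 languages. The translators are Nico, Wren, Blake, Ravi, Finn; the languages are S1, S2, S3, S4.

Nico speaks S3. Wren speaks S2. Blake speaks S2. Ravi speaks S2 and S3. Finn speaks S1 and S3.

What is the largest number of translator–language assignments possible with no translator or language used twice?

For example, pair Nico–S3, Wren–S2, Finn–S1.
The set {Nico, Wren, Blake, Ravi} has only 2 neighbours ({S2, S3}), so by Hall's theorem at most 3 of the 5 translators can be matched.

3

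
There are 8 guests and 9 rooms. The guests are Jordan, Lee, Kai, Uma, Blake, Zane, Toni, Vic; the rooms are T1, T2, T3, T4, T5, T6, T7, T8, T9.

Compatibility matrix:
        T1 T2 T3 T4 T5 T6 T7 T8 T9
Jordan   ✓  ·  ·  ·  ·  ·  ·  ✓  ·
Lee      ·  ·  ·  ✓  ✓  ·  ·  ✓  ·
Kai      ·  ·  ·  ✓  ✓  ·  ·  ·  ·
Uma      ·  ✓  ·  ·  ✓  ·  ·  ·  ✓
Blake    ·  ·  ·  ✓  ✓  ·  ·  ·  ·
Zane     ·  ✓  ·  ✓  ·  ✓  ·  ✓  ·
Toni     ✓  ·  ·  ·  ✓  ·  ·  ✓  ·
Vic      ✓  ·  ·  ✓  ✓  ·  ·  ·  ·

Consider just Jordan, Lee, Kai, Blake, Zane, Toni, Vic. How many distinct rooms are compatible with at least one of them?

6

The union of neighbours of {Jordan, Lee, Kai, Blake, Zane, Toni, Vic} is {T1, T2, T4, T5, T6, T8}, which has 6 elements.
Since |N(S)| = 6 < |S| = 7, Hall's condition fails for this subset.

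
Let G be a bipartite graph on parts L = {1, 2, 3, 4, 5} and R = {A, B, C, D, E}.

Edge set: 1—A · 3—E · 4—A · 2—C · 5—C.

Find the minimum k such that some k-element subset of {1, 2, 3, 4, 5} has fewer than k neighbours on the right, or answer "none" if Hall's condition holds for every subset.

2

Take S = {1, 4}. Its neighbourhood is {A}, so |N(S)| = 1 < |S| = 2.
No single vertex violates Hall's condition since each has at least one neighbour, so 2 is the minimum.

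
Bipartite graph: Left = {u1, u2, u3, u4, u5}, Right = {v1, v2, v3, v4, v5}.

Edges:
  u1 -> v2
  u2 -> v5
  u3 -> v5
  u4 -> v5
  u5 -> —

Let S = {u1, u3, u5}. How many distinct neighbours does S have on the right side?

The union of neighbours of {u1, u3, u5} is {v2, v5}, which has 2 elements.
Since |N(S)| = 2 < |S| = 3, Hall's condition fails for this subset.

2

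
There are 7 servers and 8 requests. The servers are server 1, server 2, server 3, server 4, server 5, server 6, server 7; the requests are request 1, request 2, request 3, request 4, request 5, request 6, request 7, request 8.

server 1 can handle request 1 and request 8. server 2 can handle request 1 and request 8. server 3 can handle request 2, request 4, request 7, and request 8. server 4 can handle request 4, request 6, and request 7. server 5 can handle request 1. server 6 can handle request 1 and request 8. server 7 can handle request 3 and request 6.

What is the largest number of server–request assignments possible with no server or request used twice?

One maximum matching: server 1→request 1, server 2→request 8, server 3→request 4, server 4→request 7, server 7→request 6.
The set {server 1, server 2, server 5, server 6} has only 2 neighbours ({request 1, request 8}), so by Hall's theorem at most 5 of the 7 servers can be matched.

5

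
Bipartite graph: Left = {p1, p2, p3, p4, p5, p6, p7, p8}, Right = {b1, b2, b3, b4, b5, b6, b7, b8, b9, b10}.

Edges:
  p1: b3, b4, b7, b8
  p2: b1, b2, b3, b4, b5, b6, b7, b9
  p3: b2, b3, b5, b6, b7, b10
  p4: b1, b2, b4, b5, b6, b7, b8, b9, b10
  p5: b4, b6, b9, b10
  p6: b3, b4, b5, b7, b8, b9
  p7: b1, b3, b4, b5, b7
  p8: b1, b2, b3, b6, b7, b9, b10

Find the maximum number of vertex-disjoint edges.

A valid assignment of size 8: p1→b3, p2→b5, p3→b2, p4→b6, p5→b4, p6→b8, p7→b1, p8→b7.
All 8 left vertices are matched, so no larger matching exists.

8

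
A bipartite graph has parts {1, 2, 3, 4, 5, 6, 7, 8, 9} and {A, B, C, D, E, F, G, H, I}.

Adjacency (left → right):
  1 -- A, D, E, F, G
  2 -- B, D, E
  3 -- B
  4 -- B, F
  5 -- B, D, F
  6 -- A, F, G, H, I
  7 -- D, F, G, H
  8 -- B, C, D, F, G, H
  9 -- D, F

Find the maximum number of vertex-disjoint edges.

A valid assignment of size 8: 1-A, 2-E, 3-B, 4-F, 5-D, 6-I, 7-H, 8-G.
The set {3, 4, 5, 9} has only 3 neighbours ({B, D, F}), so by Hall's theorem at most 8 of the 9 left vertices can be matched.

8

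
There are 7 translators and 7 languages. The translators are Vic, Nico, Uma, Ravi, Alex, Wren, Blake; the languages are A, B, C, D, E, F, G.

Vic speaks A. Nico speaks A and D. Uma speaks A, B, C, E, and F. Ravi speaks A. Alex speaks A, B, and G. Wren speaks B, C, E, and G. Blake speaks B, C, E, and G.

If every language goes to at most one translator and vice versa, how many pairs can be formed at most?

A valid assignment of size 6: Vic→A, Nico→D, Uma→F, Alex→G, Wren→E, Blake→B.
The set {Vic, Ravi} has only 1 neighbour ({A}), so by Hall's theorem at most 6 of the 7 translators can be matched.

6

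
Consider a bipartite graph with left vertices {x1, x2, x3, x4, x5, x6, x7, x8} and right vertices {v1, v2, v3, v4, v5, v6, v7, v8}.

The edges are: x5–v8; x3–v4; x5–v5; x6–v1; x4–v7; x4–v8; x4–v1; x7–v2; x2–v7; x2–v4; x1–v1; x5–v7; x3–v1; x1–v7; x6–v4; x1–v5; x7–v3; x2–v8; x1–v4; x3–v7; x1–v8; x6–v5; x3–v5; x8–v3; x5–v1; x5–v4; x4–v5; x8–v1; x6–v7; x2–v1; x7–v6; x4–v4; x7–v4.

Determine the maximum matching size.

For example, pair x1–v4, x2–v8, x3–v7, x4–v5, x5–v1, x7–v2, x8–v3.
The set {x1, x2, x3, x4, x5, x6} has only 5 neighbours ({v1, v4, v5, v7, v8}), so by Hall's theorem at most 7 of the 8 left vertices can be matched.

7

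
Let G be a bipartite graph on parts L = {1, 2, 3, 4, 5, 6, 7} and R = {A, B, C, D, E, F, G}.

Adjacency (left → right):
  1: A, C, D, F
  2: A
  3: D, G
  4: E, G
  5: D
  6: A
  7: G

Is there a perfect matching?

The set {2, 3, 5, 6, 7} has only 3 neighbours ({A, D, G}), so by Hall's theorem at most 5 of the 7 left vertices can be matched.
Hence no matching covers every left vertex.

No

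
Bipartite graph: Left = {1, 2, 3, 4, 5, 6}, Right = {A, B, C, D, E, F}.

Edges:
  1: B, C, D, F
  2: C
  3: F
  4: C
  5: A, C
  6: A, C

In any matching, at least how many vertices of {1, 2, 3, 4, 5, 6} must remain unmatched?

For example, pair 1→B, 2→C, 3→F, 5→A.
The set {2, 4, 5, 6} has only 2 neighbours ({A, C}), so by Hall's theorem at most 4 of the 6 left vertices can be matched.
That matches 4 of the 6, leaving 2 unmatched; no matching can do better.

2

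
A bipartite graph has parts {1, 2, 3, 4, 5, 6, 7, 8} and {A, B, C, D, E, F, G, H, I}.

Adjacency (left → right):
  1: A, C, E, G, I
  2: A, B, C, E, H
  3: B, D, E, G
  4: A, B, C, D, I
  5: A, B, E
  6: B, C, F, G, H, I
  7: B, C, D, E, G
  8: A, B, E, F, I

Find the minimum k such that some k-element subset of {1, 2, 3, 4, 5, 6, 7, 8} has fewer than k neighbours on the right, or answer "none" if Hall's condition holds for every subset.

A matching saturating every left vertex exists, for instance 1→G, 2→H, 3→D, 4→I, 5→B, 6→F, 7→E, 8→A.
By Hall's marriage theorem, this means |N(S)| ≥ |S| for every subset S, so no violating subset exists.

none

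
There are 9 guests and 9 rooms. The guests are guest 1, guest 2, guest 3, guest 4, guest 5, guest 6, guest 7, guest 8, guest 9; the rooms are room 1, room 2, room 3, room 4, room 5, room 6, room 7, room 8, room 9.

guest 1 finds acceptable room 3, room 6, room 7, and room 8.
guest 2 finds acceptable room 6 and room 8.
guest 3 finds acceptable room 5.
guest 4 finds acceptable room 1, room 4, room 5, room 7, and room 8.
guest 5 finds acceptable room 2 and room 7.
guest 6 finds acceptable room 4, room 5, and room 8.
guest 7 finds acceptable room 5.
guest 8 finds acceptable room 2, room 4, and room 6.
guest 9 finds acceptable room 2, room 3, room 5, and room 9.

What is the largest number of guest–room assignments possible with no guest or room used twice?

One maximum matching: guest 1–room 7, guest 2–room 6, guest 3–room 5, guest 4–room 1, guest 5–room 2, guest 6–room 8, guest 8–room 4, guest 9–room 3.
The set {guest 3, guest 7} has only 1 neighbour ({room 5}), so by Hall's theorem at most 8 of the 9 guests can be matched.

8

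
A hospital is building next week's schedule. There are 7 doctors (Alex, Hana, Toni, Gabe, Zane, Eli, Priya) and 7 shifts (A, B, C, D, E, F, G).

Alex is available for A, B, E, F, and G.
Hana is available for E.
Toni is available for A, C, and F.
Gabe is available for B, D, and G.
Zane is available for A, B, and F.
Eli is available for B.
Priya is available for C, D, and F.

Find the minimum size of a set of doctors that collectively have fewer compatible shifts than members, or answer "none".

none

A matching saturating every doctor exists, for instance Alex→G, Hana→E, Toni→C, Gabe→D, Zane→A, Eli→B, Priya→F.
By Hall's marriage theorem, this means |N(S)| ≥ |S| for every subset S, so no violating subset exists.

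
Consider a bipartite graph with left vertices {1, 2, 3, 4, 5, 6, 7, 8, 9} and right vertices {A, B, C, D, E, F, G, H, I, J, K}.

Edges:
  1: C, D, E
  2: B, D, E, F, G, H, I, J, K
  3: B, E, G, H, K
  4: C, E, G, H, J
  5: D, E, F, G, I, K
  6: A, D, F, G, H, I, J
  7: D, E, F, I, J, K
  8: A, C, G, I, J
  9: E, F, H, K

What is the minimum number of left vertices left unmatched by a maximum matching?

A valid assignment of size 9: 1→D, 2→J, 3→G, 4→C, 5→E, 6→F, 7→K, 8→A, 9→H.
All 9 left vertices are matched, so no larger matching exists.
That matches 9 of the 9, leaving 0 unmatched; no matching can do better.

0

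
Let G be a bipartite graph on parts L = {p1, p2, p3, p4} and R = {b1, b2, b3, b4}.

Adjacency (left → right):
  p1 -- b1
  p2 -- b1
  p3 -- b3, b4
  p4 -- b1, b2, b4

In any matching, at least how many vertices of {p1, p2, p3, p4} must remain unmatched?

A valid assignment of size 3: p1–b1, p3–b3, p4–b4.
The set {p1, p2} has only 1 neighbour ({b1}), so by Hall's theorem at most 3 of the 4 left vertices can be matched.
That matches 3 of the 4, leaving 1 unmatched; no matching can do better.

1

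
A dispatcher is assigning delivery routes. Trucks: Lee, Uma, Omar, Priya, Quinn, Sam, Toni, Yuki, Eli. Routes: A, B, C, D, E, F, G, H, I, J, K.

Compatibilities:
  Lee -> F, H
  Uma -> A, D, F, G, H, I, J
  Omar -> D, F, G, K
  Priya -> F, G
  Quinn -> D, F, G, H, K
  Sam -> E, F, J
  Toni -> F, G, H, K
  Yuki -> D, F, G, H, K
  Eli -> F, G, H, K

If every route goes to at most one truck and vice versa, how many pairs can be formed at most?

For example, pair Lee-H, Uma-J, Omar-D, Priya-G, Quinn-K, Sam-E, Toni-F.
The set {Lee, Omar, Priya, Quinn, Toni, Yuki, Eli} has only 5 neighbours ({D, F, G, H, K}), so by Hall's theorem at most 7 of the 9 trucks can be matched.

7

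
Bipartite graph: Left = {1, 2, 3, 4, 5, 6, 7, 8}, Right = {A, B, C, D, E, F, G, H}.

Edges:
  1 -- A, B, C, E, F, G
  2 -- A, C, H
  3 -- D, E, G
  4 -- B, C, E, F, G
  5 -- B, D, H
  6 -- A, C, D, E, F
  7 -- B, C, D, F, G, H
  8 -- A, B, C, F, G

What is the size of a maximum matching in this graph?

A valid assignment of size 8: 1→F, 2→C, 3→D, 4→E, 5→B, 6→A, 7→H, 8→G.
All 8 left vertices are matched, so no larger matching exists.

8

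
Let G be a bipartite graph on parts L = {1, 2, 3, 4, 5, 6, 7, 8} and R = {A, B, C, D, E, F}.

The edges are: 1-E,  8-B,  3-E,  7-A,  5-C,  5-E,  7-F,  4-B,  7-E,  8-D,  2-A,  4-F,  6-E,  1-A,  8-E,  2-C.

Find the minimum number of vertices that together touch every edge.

6

{4, 7, 8, A, C, E} is a vertex cover of size 6: every edge has an endpoint in this set.
No smaller cover exists because 1–A, 2–C, 3–E, 4–B, 7–F, 8–D is a matching of size 6, and a cover must include an endpoint of each of these disjoint edges (König's theorem).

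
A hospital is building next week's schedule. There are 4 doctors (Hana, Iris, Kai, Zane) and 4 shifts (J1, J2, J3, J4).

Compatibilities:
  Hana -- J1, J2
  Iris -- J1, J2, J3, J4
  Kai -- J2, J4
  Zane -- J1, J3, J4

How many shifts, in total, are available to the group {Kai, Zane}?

The union of neighbours of {Kai, Zane} is {J1, J2, J3, J4}, which has 4 elements.
Since |N(S)| = 4 ≥ |S| = 2, Hall's condition holds for this subset.

4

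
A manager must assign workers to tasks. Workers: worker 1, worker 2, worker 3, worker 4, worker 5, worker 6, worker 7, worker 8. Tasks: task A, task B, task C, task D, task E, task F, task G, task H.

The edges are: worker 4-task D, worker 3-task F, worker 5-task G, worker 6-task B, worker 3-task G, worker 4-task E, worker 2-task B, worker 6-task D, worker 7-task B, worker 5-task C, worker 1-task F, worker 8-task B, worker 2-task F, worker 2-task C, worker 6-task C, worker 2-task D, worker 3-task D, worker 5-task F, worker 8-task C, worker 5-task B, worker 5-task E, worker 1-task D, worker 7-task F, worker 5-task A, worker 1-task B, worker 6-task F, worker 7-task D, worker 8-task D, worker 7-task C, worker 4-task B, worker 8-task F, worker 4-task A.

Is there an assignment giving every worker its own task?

The set {worker 1, worker 2, worker 6, worker 7, worker 8} has only 4 neighbours ({task B, task C, task D, task F}), so by Hall's theorem at most 7 of the 8 workers can be matched.
Hence no matching covers every worker.

No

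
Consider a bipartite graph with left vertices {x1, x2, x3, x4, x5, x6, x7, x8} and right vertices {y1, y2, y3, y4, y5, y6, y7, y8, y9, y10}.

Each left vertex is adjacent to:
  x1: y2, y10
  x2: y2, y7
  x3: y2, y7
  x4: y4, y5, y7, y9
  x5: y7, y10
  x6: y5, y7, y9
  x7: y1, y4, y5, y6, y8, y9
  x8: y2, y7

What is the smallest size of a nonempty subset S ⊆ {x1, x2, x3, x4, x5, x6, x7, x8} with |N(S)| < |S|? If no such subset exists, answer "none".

Take S = {x2, x3, x8}. Its neighbourhood is {y2, y7}, so |N(S)| = 2 < |S| = 3.
Every subset of size less than 3 has at least as many neighbours as members, so 3 is the minimum.

3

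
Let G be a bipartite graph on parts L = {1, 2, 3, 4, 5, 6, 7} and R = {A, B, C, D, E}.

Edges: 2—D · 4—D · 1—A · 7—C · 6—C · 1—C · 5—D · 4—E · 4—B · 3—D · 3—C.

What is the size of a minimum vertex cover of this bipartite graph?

4

A maximum matching has 4 edges (e.g. 1–A, 2–D, 3–C, 4–B).
By König's theorem the minimum vertex cover has the same size. One such cover is {1, 4, C, D}.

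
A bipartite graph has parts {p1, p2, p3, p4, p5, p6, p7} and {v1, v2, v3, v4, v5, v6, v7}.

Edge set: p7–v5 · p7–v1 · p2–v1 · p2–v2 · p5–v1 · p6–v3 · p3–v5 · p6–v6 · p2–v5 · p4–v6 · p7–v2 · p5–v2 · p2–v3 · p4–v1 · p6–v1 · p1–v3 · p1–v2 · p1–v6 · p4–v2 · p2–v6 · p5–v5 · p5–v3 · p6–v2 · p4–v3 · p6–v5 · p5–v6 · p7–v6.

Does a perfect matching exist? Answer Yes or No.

The set {p1, p2, p3, p4, p5, p6, p7} has only 5 neighbours ({v1, v2, v3, v5, v6}), so by Hall's theorem at most 5 of the 7 left vertices can be matched.
Hence no matching covers every left vertex.

No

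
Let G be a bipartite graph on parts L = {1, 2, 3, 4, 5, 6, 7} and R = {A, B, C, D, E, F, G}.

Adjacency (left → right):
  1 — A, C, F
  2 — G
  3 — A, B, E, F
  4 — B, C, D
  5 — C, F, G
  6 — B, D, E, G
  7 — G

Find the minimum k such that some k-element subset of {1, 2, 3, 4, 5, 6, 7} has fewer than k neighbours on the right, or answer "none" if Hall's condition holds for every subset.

Take S = {2, 7}. Its neighbourhood is {G}, so |N(S)| = 1 < |S| = 2.
No single vertex violates Hall's condition since each has at least one neighbour, so 2 is the minimum.

2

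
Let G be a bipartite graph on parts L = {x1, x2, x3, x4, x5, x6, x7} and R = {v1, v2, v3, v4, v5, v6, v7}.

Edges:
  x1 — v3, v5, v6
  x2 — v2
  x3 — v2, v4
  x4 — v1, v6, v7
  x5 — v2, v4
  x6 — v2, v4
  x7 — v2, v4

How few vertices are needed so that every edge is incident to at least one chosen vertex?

{x1, x4, v2, v4} is a vertex cover of size 4: every edge has an endpoint in this set.
No smaller cover exists because x1–v3, x2–v2, x3–v4, x4–v6 is a matching of size 4, and a cover must include an endpoint of each of these disjoint edges (König's theorem).

4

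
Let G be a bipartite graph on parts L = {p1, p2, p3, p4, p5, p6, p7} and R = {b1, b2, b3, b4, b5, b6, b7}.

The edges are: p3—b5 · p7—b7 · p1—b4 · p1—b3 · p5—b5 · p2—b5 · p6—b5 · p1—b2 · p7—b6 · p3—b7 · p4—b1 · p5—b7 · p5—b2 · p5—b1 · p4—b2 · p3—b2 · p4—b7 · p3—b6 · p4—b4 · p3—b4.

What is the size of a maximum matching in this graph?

6

One maximum matching: p1→b3, p2→b5, p3→b7, p4→b4, p5→b2, p7→b6.
The set {p2, p6} has only 1 neighbour ({b5}), so by Hall's theorem at most 6 of the 7 left vertices can be matched.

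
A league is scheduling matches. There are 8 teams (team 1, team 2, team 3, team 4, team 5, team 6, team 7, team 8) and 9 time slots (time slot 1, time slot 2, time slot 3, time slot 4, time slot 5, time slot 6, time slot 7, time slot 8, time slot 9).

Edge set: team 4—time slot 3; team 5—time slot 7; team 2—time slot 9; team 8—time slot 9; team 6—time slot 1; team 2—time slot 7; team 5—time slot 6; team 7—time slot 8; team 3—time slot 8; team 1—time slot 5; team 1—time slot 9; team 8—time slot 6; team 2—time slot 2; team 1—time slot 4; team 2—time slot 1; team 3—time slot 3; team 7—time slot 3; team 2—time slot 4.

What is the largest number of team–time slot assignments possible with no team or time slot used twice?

One maximum matching: team 1→time slot 4, team 2→time slot 7, team 3→time slot 8, team 4→time slot 3, team 5→time slot 6, team 6→time slot 1, team 8→time slot 9.
The set {team 3, team 4, team 7} has only 2 neighbours ({time slot 3, time slot 8}), so by Hall's theorem at most 7 of the 8 teams can be matched.

7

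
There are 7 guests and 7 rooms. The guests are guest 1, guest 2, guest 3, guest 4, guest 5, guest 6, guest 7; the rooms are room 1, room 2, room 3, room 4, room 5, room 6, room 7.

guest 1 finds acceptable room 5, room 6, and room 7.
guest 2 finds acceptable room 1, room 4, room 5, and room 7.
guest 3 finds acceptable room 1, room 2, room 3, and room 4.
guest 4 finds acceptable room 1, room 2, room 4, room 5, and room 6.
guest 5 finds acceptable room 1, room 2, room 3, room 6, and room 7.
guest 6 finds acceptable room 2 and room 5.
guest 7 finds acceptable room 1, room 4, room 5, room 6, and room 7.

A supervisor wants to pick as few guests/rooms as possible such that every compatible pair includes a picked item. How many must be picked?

The 7 edges guest 1–room 6, guest 2–room 7, guest 3–room 1, guest 4–room 5, guest 5–room 3, guest 6–room 2, guest 7–room 4 form a matching, so any vertex cover needs at least 7 vertices (one per matched edge).
Conversely {guest 1, guest 2, guest 3, guest 4, guest 5, guest 6, guest 7} meets every edge and has exactly 7 vertices, so 7 is optimal.

7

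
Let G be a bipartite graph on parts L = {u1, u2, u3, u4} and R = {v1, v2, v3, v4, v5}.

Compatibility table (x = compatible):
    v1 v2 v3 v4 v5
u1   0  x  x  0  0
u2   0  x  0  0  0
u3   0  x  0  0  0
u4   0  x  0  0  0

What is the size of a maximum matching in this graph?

2

For example, pair u1→v3, u2→v2.
The set {u2, u3, u4} has only 1 neighbour ({v2}), so by Hall's theorem at most 2 of the 4 left vertices can be matched.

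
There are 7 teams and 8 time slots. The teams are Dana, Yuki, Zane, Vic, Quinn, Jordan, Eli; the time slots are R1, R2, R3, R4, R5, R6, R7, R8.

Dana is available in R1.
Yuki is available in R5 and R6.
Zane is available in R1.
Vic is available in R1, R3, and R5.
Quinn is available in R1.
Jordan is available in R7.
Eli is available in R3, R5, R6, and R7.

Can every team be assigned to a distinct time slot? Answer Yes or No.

No

The set {Dana, Zane, Quinn} has only 1 neighbour ({R1}), so by Hall's theorem at most 5 of the 7 teams can be matched.
Hence no matching covers every team.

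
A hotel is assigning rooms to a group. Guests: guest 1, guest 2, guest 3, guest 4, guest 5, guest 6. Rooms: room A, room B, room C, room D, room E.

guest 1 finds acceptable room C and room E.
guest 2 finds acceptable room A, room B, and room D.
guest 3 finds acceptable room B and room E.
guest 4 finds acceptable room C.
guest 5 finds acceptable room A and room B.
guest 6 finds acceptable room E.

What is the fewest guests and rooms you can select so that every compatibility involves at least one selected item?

The 5 edges guest 1–room E, guest 2–room D, guest 3–room B, guest 4–room C, guest 5–room A form a matching, so any vertex cover needs at least 5 vertices (one per matched edge).
Conversely {guest 2, guest 3, guest 5, room C, room E} meets every edge and has exactly 5 vertices, so 5 is optimal.

5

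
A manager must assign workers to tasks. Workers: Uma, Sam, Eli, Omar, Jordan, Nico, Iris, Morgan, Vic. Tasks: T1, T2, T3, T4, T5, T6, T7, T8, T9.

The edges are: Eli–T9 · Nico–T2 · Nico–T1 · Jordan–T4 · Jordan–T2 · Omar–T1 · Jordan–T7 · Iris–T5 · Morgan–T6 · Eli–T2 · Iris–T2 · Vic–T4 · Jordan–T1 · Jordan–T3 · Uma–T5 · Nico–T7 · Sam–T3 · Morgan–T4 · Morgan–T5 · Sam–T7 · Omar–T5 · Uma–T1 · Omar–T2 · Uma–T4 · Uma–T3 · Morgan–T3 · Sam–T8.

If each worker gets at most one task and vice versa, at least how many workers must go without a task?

One maximum matching: Uma–T5, Sam–T8, Eli–T9, Omar–T1, Jordan–T3, Nico–T7, Iris–T2, Morgan–T6, Vic–T4.
All 9 workers are matched, so no larger matching exists.
That matches 9 of the 9, leaving 0 unmatched; no matching can do better.

0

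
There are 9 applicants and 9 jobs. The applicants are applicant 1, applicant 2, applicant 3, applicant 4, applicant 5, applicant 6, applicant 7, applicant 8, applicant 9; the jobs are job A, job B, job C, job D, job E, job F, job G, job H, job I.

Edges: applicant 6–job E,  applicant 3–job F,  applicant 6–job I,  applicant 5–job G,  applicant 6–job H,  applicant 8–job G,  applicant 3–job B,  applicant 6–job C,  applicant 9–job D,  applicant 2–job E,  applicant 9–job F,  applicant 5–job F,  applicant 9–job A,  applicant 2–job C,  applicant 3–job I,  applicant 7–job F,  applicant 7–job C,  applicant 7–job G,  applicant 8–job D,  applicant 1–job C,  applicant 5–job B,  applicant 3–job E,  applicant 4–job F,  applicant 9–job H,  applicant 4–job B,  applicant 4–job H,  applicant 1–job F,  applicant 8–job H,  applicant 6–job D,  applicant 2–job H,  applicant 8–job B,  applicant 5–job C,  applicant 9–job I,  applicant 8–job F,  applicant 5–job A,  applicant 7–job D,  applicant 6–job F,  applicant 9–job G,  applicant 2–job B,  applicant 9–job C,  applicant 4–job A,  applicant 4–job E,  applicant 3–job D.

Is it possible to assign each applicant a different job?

Yes

One maximum matching: applicant 1→job C, applicant 2→job E, applicant 3→job I, applicant 4→job B, applicant 5→job A, applicant 6→job H, applicant 7→job G, applicant 8→job D, applicant 9→job F.
All 9 applicants are covered.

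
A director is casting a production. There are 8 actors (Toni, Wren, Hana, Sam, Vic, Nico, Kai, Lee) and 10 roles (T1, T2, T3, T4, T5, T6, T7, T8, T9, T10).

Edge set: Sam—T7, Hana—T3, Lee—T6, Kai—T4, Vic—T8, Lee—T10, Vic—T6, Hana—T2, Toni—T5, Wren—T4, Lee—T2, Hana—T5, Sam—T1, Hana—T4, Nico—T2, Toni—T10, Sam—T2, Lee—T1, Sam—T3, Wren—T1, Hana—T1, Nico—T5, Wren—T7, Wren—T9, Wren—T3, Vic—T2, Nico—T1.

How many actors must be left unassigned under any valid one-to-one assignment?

0

A valid assignment of size 8: Toni–T10, Wren–T3, Hana–T5, Sam–T7, Vic–T8, Nico–T1, Kai–T4, Lee–T2.
This saturates every actor, so 8 is the maximum.
That matches 8 of the 8, leaving 0 unmatched; no matching can do better.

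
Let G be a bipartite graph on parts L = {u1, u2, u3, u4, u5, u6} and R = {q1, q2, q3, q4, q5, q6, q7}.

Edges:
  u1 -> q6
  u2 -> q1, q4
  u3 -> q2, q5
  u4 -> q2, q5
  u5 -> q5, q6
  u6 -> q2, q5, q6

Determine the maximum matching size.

A valid assignment of size 4: u1–q6, u2–q4, u3–q5, u4–q2.
The set {u1, u3, u4, u5, u6} has only 3 neighbours ({q2, q5, q6}), so by Hall's theorem at most 4 of the 6 left vertices can be matched.

4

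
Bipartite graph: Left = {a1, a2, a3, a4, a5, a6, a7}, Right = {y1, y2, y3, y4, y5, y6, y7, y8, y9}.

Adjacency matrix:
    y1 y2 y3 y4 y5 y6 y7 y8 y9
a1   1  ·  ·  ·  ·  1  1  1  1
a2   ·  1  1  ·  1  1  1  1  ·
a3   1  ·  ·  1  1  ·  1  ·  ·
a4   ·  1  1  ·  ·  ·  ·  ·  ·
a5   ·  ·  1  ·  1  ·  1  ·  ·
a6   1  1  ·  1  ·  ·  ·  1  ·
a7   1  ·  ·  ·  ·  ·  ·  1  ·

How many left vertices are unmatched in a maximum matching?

0

For example, pair a1→y9, a2→y6, a3→y4, a4→y3, a5→y7, a6→y2, a7→y1.
This saturates every left vertex, so 7 is the maximum.
That matches 7 of the 7, leaving 0 unmatched; no matching can do better.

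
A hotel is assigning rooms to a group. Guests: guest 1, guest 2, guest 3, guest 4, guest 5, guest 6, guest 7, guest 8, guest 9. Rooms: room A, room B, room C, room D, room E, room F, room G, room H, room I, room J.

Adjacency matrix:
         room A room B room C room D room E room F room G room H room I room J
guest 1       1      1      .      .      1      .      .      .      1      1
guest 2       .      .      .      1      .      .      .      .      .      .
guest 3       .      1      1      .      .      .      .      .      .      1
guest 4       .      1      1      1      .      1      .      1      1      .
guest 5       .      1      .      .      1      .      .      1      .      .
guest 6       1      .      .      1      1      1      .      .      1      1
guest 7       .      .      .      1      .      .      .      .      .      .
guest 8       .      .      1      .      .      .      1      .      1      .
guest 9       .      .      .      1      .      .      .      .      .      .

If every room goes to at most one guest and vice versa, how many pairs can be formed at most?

One maximum matching: guest 1→room J, guest 2→room D, guest 3→room B, guest 4→room C, guest 5→room H, guest 6→room I, guest 8→room G.
The set {guest 2, guest 7, guest 9} has only 1 neighbour ({room D}), so by Hall's theorem at most 7 of the 9 guests can be matched.

7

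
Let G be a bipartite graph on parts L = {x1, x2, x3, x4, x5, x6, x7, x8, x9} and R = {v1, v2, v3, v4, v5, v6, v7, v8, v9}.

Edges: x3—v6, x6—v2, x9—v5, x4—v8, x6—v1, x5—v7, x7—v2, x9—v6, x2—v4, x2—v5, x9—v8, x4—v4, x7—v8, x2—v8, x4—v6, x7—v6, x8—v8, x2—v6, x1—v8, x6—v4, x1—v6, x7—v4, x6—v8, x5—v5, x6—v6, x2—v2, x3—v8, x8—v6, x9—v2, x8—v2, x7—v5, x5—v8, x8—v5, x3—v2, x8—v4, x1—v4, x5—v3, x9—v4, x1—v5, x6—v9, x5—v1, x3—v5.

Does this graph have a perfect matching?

No

The set {x1, x2, x3, x4, x7, x8, x9} has only 5 neighbours ({v2, v4, v5, v6, v8}), so by Hall's theorem at most 7 of the 9 left vertices can be matched.
Hence no matching covers every left vertex.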